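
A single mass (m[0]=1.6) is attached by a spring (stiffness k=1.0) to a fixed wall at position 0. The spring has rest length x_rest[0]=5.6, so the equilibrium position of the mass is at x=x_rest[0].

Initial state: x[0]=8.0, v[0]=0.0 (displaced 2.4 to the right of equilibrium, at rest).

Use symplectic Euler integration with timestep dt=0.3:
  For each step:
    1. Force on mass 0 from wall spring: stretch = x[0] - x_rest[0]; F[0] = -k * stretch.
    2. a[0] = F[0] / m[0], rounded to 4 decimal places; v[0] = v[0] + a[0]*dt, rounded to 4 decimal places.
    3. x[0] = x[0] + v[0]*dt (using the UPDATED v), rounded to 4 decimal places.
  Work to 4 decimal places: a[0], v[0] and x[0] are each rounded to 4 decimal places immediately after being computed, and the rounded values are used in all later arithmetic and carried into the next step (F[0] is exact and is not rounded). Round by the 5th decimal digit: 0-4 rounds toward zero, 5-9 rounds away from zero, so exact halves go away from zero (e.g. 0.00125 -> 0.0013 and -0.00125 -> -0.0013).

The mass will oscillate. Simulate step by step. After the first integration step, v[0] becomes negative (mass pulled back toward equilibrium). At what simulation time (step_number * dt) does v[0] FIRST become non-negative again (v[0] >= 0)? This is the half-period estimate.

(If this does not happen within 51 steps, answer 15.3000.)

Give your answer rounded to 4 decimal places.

Step 0: x=[8.0000] v=[0.0000]
Step 1: x=[7.8650] v=[-0.4500]
Step 2: x=[7.6026] v=[-0.8747]
Step 3: x=[7.2275] v=[-1.2502]
Step 4: x=[6.7609] v=[-1.5554]
Step 5: x=[6.2290] v=[-1.7731]
Step 6: x=[5.6617] v=[-1.8910]
Step 7: x=[5.0909] v=[-1.9026]
Step 8: x=[4.5488] v=[-1.8071]
Step 9: x=[4.0658] v=[-1.6100]
Step 10: x=[3.6691] v=[-1.3223]
Step 11: x=[3.3810] v=[-0.9603]
Step 12: x=[3.2177] v=[-0.5442]
Step 13: x=[3.1885] v=[-0.0975]
Step 14: x=[3.2949] v=[0.3547]
First v>=0 after going negative at step 14, time=4.2000

Answer: 4.2000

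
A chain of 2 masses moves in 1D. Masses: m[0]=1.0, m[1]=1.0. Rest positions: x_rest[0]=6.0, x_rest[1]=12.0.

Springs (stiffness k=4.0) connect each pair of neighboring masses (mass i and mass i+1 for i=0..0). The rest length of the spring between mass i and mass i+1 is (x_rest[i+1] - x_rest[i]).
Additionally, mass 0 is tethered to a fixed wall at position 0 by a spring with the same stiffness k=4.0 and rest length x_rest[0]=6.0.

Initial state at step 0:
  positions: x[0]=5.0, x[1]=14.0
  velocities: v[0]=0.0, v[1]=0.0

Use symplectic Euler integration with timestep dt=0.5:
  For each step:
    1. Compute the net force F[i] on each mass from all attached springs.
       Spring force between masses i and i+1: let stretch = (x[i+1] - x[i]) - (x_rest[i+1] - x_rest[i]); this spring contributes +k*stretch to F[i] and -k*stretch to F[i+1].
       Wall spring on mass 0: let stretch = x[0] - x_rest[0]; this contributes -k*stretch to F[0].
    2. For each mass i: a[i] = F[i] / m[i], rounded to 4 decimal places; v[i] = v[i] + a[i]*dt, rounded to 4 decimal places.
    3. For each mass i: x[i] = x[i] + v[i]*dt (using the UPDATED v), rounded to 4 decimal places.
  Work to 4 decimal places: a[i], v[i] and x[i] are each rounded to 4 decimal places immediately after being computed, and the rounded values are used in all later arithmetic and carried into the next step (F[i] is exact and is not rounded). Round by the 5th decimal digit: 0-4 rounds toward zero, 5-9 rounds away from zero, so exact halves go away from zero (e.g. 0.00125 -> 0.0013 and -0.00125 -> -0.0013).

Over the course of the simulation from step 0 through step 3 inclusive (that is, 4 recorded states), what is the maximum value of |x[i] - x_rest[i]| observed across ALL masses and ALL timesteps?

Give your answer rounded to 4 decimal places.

Answer: 3.0000

Derivation:
Step 0: x=[5.0000 14.0000] v=[0.0000 0.0000]
Step 1: x=[9.0000 11.0000] v=[8.0000 -6.0000]
Step 2: x=[6.0000 12.0000] v=[-6.0000 2.0000]
Step 3: x=[3.0000 13.0000] v=[-6.0000 2.0000]
Max displacement = 3.0000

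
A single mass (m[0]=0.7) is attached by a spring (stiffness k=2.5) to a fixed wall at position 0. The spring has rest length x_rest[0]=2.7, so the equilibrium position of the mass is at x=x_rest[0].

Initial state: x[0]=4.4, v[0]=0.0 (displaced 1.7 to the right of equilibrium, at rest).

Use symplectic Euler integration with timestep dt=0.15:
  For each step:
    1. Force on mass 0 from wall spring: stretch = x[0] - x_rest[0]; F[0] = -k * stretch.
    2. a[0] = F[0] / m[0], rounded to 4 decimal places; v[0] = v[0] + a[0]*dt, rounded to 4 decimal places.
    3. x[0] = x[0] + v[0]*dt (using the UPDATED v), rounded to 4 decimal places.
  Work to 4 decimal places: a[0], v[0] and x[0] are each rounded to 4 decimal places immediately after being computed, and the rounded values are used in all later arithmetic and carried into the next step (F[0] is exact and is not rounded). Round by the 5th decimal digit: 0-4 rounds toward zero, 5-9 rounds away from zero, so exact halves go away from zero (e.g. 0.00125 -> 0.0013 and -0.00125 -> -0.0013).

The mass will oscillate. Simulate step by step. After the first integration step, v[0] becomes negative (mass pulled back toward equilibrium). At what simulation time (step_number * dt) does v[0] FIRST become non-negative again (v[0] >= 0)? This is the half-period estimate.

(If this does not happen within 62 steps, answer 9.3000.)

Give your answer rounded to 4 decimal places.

Answer: 1.8000

Derivation:
Step 0: x=[4.4000] v=[0.0000]
Step 1: x=[4.2634] v=[-0.9107]
Step 2: x=[4.0012] v=[-1.7482]
Step 3: x=[3.6344] v=[-2.4453]
Step 4: x=[3.1925] v=[-2.9459]
Step 5: x=[2.7110] v=[-3.2097]
Step 6: x=[2.2287] v=[-3.2156]
Step 7: x=[1.7842] v=[-2.9631]
Step 8: x=[1.4133] v=[-2.4725]
Step 9: x=[1.1458] v=[-1.7832]
Step 10: x=[1.0032] v=[-0.9506]
Step 11: x=[0.9970] v=[-0.0416]
Step 12: x=[1.1276] v=[0.8707]
First v>=0 after going negative at step 12, time=1.8000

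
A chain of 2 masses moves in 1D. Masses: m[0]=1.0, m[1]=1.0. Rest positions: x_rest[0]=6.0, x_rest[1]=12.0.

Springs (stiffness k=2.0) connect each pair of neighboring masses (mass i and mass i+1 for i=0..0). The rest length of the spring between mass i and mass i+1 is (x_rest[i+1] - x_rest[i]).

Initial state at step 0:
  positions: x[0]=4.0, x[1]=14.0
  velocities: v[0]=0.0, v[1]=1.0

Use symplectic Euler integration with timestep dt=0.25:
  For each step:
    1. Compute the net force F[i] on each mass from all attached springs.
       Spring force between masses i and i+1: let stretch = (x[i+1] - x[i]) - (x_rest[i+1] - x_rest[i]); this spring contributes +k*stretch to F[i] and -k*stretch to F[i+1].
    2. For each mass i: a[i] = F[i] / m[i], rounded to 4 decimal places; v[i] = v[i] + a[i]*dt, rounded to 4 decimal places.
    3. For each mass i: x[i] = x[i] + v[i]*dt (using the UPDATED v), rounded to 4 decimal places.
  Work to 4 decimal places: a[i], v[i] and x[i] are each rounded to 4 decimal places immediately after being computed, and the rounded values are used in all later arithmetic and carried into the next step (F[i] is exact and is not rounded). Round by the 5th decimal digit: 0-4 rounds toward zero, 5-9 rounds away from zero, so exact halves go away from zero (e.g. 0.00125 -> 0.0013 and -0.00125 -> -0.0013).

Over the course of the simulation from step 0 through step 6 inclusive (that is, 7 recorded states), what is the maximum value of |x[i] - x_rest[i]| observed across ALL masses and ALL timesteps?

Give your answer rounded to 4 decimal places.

Step 0: x=[4.0000 14.0000] v=[0.0000 1.0000]
Step 1: x=[4.5000 13.7500] v=[2.0000 -1.0000]
Step 2: x=[5.4063 13.0938] v=[3.6250 -2.6250]
Step 3: x=[6.5235 12.2266] v=[4.4688 -3.4688]
Step 4: x=[7.6036 11.3965] v=[4.3204 -3.3204]
Step 5: x=[8.4078 10.8423] v=[3.2169 -2.2169]
Step 6: x=[8.7664 10.7338] v=[1.4342 -0.4342]
Max displacement = 2.7664

Answer: 2.7664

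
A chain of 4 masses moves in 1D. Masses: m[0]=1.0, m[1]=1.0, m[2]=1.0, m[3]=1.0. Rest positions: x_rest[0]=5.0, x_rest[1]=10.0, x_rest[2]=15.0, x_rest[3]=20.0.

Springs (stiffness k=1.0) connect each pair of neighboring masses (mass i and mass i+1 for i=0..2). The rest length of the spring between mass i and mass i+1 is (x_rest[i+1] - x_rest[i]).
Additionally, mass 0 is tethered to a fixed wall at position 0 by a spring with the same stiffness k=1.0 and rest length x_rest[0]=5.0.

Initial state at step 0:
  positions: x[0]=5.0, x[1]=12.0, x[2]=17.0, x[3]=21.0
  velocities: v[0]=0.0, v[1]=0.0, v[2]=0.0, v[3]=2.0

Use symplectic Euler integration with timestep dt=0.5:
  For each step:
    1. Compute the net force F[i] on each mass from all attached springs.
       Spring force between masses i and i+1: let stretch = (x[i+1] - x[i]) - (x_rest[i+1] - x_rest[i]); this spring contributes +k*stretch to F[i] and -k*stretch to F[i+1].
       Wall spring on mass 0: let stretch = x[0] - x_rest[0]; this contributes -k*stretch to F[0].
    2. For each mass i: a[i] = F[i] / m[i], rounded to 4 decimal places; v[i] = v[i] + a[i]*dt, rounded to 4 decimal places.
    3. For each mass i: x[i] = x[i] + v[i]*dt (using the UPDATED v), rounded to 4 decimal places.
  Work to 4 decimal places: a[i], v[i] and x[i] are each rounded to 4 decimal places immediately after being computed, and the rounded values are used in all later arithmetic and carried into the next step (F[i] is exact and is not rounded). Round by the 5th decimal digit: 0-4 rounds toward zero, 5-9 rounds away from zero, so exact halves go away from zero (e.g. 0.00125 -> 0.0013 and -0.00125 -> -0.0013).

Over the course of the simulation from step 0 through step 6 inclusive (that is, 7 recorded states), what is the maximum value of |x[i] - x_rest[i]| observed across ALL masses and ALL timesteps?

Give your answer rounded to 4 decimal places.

Answer: 4.1173

Derivation:
Step 0: x=[5.0000 12.0000 17.0000 21.0000] v=[0.0000 0.0000 0.0000 2.0000]
Step 1: x=[5.5000 11.5000 16.7500 22.2500] v=[1.0000 -1.0000 -0.5000 2.5000]
Step 2: x=[6.1250 10.8125 16.5625 23.3750] v=[1.2500 -1.3750 -0.3750 2.2500]
Step 3: x=[6.3907 10.3906 16.6407 24.0469] v=[0.5313 -0.8438 0.1563 1.3438]
Step 4: x=[6.0587 10.5313 17.0079 24.1173] v=[-0.6641 0.2813 0.7344 0.1407]
Step 5: x=[5.3301 11.1730 17.5333 23.6603] v=[-1.4572 1.2833 1.0508 -0.9140]
Step 6: x=[4.7297 11.9440 18.0004 22.9216] v=[-1.2008 1.5420 0.9342 -1.4775]
Max displacement = 4.1173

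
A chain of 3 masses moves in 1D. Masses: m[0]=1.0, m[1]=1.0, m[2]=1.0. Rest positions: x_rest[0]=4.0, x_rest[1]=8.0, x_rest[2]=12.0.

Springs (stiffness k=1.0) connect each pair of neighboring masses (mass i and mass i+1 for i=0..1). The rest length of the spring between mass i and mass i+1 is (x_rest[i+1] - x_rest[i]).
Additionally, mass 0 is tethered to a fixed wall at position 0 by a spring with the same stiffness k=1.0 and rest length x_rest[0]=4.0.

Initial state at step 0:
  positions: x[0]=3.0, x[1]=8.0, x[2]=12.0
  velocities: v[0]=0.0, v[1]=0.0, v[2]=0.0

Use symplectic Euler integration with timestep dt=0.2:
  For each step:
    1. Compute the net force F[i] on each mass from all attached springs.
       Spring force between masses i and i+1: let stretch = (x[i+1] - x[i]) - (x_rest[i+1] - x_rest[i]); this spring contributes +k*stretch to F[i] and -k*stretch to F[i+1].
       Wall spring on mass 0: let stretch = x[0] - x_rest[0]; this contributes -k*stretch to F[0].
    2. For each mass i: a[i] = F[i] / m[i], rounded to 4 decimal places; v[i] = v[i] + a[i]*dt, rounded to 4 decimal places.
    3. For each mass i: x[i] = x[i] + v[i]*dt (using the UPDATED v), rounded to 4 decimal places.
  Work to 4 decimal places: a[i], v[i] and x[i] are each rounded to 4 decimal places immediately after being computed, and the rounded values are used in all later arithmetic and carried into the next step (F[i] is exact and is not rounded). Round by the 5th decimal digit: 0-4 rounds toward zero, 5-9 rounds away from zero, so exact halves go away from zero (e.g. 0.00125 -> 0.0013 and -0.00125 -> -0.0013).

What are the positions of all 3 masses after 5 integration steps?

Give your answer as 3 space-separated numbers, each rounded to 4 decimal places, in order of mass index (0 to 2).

Step 0: x=[3.0000 8.0000 12.0000] v=[0.0000 0.0000 0.0000]
Step 1: x=[3.0800 7.9600 12.0000] v=[0.4000 -0.2000 0.0000]
Step 2: x=[3.2320 7.8864 11.9984] v=[0.7600 -0.3680 -0.0080]
Step 3: x=[3.4409 7.7911 11.9923] v=[1.0445 -0.4765 -0.0304]
Step 4: x=[3.6862 7.6898 11.9782] v=[1.2264 -0.5063 -0.0706]
Step 5: x=[3.9442 7.5999 11.9525] v=[1.2899 -0.4493 -0.1283]

Answer: 3.9442 7.5999 11.9525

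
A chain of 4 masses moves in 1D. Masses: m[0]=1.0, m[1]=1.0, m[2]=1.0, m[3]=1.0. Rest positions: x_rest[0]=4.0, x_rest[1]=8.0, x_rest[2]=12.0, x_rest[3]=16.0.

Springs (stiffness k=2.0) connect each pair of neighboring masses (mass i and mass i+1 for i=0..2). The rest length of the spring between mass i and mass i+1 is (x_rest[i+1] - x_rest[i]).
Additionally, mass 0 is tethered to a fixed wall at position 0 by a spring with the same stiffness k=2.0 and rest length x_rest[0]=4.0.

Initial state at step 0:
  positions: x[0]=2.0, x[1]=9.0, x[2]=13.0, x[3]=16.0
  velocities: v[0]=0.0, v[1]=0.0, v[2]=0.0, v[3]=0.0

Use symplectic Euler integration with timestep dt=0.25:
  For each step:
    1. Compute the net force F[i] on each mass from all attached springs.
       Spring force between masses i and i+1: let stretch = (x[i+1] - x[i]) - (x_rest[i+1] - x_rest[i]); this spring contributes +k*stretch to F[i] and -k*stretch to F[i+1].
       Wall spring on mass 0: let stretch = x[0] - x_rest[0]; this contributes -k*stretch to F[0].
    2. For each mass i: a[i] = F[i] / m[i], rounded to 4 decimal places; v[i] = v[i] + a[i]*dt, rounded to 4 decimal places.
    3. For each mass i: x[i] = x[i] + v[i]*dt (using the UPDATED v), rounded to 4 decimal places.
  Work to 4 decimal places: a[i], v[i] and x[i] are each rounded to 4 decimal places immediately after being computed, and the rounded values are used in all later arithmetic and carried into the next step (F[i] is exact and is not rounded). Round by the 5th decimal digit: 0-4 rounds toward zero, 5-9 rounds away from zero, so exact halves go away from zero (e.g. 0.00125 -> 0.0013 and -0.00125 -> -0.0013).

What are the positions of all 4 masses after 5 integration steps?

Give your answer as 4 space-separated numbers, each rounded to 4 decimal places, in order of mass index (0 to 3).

Step 0: x=[2.0000 9.0000 13.0000 16.0000] v=[0.0000 0.0000 0.0000 0.0000]
Step 1: x=[2.6250 8.6250 12.8750 16.1250] v=[2.5000 -1.5000 -0.5000 0.5000]
Step 2: x=[3.6719 8.0313 12.6250 16.3438] v=[4.1875 -2.3750 -1.0000 0.8750]
Step 3: x=[4.8047 7.4668 12.2656 16.5977] v=[4.5313 -2.2579 -1.4375 1.0156]
Step 4: x=[5.6697 7.1694 11.8479 16.8101] v=[3.4600 -1.1896 -1.6709 0.8496]
Step 5: x=[6.0135 7.2694 11.4656 16.9022] v=[1.3750 0.3998 -1.5291 0.3685]

Answer: 6.0135 7.2694 11.4656 16.9022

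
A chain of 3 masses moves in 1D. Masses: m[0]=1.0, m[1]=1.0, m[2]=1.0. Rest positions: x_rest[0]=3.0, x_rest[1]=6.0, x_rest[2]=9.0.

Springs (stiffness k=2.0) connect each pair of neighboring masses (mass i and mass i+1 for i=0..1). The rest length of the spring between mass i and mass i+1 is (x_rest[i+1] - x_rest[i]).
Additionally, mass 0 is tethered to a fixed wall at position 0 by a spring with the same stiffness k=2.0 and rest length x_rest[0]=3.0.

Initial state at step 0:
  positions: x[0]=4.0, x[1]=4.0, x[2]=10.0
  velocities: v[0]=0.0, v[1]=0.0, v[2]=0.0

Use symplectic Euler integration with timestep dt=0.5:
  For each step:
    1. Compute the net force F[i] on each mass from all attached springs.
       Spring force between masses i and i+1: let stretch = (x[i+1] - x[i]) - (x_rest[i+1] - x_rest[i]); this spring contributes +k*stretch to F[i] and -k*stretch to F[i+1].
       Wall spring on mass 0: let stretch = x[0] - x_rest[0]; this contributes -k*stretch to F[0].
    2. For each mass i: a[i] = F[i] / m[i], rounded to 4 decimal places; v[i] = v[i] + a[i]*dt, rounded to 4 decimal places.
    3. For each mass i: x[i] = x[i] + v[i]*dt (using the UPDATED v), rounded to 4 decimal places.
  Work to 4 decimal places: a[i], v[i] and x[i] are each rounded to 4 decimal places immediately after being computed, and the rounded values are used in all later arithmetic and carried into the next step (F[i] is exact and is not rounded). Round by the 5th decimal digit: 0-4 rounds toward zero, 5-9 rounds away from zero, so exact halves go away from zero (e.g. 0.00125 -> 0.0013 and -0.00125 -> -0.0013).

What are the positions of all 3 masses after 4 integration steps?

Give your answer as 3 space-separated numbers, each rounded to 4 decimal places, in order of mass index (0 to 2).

Step 0: x=[4.0000 4.0000 10.0000] v=[0.0000 0.0000 0.0000]
Step 1: x=[2.0000 7.0000 8.5000] v=[-4.0000 6.0000 -3.0000]
Step 2: x=[1.5000 8.2500 7.7500] v=[-1.0000 2.5000 -1.5000]
Step 3: x=[3.6250 5.8750 8.7500] v=[4.2500 -4.7500 2.0000]
Step 4: x=[5.0625 3.8125 9.8125] v=[2.8750 -4.1250 2.1250]

Answer: 5.0625 3.8125 9.8125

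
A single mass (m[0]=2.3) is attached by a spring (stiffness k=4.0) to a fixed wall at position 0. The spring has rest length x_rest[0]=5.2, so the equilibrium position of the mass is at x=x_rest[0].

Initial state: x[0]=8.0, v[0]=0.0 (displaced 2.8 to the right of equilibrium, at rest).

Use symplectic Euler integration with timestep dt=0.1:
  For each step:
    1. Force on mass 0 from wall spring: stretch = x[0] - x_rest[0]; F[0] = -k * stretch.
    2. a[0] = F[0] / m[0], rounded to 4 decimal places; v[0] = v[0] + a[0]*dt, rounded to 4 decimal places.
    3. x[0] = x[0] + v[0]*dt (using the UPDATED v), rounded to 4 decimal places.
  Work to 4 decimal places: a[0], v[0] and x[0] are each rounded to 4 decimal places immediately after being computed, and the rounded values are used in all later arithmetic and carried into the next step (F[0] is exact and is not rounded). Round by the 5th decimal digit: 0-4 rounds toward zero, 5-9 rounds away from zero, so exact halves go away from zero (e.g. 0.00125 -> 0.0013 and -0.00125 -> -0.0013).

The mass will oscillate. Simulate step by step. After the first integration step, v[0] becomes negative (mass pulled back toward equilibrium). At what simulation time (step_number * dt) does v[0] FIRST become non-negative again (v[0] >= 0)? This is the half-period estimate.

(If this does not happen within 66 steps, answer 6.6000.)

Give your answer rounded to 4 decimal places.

Step 0: x=[8.0000] v=[0.0000]
Step 1: x=[7.9513] v=[-0.4870]
Step 2: x=[7.8548] v=[-0.9655]
Step 3: x=[7.7121] v=[-1.4272]
Step 4: x=[7.5257] v=[-1.8641]
Step 5: x=[7.2988] v=[-2.2686]
Step 6: x=[7.0354] v=[-2.6336]
Step 7: x=[6.7401] v=[-2.9528]
Step 8: x=[6.4180] v=[-3.2206]
Step 9: x=[6.0748] v=[-3.4324]
Step 10: x=[5.7164] v=[-3.5845]
Step 11: x=[5.3490] v=[-3.6743]
Step 12: x=[4.9790] v=[-3.7002]
Step 13: x=[4.6128] v=[-3.6618]
Step 14: x=[4.2568] v=[-3.5597]
Step 15: x=[3.9172] v=[-3.3957]
Step 16: x=[3.5999] v=[-3.1726]
Step 17: x=[3.3105] v=[-2.8943]
Step 18: x=[3.0539] v=[-2.5657]
Step 19: x=[2.8347] v=[-2.1925]
Step 20: x=[2.6566] v=[-1.7811]
Step 21: x=[2.5227] v=[-1.3388]
Step 22: x=[2.4354] v=[-0.8732]
Step 23: x=[2.3962] v=[-0.3924]
Step 24: x=[2.4057] v=[0.0952]
First v>=0 after going negative at step 24, time=2.4000

Answer: 2.4000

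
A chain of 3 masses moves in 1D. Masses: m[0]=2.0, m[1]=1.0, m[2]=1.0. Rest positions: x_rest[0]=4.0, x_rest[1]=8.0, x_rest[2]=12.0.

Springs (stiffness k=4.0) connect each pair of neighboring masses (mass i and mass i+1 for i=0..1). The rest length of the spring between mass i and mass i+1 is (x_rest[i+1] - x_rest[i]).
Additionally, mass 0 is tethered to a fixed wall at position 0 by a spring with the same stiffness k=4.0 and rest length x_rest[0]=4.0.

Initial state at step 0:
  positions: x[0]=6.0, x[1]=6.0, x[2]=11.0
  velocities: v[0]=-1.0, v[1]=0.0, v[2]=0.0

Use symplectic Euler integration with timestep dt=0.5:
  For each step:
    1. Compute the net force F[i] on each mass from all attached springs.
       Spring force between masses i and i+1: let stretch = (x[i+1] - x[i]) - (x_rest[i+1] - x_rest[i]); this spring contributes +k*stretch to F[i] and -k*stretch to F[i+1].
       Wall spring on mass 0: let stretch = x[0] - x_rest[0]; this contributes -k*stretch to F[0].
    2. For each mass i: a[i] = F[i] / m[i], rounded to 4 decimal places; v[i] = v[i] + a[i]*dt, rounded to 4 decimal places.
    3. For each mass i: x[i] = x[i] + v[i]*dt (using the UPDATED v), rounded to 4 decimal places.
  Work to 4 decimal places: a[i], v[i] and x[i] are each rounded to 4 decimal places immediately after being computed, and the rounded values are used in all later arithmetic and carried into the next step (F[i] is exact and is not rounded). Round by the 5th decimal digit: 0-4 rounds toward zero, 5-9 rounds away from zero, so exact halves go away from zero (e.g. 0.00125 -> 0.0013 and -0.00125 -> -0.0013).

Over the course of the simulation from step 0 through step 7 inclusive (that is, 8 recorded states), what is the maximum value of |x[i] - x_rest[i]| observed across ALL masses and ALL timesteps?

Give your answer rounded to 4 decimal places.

Answer: 3.1250

Derivation:
Step 0: x=[6.0000 6.0000 11.0000] v=[-1.0000 0.0000 0.0000]
Step 1: x=[2.5000 11.0000 10.0000] v=[-7.0000 10.0000 -2.0000]
Step 2: x=[2.0000 6.5000 14.0000] v=[-1.0000 -9.0000 8.0000]
Step 3: x=[2.7500 5.0000 14.5000] v=[1.5000 -3.0000 1.0000]
Step 4: x=[3.2500 10.7500 9.5000] v=[1.0000 11.5000 -10.0000]
Step 5: x=[5.8750 7.7500 9.7500] v=[5.2500 -6.0000 0.5000]
Step 6: x=[6.5000 4.8750 12.0000] v=[1.2500 -5.7500 4.5000]
Step 7: x=[3.0625 10.7500 11.1250] v=[-6.8750 11.7500 -1.7500]
Max displacement = 3.1250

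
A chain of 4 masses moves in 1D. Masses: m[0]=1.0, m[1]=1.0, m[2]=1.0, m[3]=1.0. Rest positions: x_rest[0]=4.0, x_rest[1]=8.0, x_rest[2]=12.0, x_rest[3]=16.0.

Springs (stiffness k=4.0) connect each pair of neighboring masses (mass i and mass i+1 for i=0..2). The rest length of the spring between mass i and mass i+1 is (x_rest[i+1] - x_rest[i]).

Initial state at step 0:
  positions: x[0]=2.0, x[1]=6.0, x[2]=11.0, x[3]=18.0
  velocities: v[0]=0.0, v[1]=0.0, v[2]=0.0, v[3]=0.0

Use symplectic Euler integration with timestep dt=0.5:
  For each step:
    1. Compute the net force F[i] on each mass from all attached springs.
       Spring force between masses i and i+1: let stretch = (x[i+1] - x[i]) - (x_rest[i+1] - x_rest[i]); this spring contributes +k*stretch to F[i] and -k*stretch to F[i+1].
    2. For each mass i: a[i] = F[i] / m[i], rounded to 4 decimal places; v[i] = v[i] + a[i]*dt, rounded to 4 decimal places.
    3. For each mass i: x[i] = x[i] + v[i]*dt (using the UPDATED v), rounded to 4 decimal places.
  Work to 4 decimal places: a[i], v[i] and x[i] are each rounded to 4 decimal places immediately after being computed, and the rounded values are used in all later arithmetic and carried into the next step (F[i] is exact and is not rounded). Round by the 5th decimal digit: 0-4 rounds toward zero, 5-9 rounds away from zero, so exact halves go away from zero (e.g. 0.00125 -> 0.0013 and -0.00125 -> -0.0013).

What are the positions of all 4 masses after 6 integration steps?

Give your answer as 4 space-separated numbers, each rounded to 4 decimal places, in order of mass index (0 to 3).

Answer: 2.0000 7.0000 13.0000 15.0000

Derivation:
Step 0: x=[2.0000 6.0000 11.0000 18.0000] v=[0.0000 0.0000 0.0000 0.0000]
Step 1: x=[2.0000 7.0000 13.0000 15.0000] v=[0.0000 2.0000 4.0000 -6.0000]
Step 2: x=[3.0000 9.0000 11.0000 14.0000] v=[2.0000 4.0000 -4.0000 -2.0000]
Step 3: x=[6.0000 7.0000 10.0000 14.0000] v=[6.0000 -4.0000 -2.0000 0.0000]
Step 4: x=[6.0000 7.0000 10.0000 14.0000] v=[0.0000 0.0000 0.0000 0.0000]
Step 5: x=[3.0000 9.0000 11.0000 14.0000] v=[-6.0000 4.0000 2.0000 0.0000]
Step 6: x=[2.0000 7.0000 13.0000 15.0000] v=[-2.0000 -4.0000 4.0000 2.0000]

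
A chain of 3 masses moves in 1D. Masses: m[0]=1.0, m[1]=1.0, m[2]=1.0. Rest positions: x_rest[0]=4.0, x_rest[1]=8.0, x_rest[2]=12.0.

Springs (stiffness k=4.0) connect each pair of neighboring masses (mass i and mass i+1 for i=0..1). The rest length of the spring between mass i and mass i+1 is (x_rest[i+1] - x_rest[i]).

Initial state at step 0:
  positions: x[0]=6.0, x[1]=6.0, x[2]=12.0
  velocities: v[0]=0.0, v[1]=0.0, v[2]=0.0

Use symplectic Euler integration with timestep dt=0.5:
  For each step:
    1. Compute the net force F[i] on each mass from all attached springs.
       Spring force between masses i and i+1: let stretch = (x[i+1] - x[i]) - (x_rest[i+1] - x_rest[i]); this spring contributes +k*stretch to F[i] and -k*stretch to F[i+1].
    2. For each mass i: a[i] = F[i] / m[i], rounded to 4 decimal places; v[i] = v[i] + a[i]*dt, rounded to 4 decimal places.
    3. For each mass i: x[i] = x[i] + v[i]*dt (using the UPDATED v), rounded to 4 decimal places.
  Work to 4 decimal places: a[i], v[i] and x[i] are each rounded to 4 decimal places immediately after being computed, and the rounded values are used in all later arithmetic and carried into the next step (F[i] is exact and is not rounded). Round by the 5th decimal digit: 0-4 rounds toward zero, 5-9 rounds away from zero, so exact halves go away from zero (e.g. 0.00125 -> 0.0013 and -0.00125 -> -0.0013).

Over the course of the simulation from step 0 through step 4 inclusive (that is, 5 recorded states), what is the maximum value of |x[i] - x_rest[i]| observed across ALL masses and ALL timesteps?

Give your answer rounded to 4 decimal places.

Step 0: x=[6.0000 6.0000 12.0000] v=[0.0000 0.0000 0.0000]
Step 1: x=[2.0000 12.0000 10.0000] v=[-8.0000 12.0000 -4.0000]
Step 2: x=[4.0000 6.0000 14.0000] v=[4.0000 -12.0000 8.0000]
Step 3: x=[4.0000 6.0000 14.0000] v=[0.0000 0.0000 0.0000]
Step 4: x=[2.0000 12.0000 10.0000] v=[-4.0000 12.0000 -8.0000]
Max displacement = 4.0000

Answer: 4.0000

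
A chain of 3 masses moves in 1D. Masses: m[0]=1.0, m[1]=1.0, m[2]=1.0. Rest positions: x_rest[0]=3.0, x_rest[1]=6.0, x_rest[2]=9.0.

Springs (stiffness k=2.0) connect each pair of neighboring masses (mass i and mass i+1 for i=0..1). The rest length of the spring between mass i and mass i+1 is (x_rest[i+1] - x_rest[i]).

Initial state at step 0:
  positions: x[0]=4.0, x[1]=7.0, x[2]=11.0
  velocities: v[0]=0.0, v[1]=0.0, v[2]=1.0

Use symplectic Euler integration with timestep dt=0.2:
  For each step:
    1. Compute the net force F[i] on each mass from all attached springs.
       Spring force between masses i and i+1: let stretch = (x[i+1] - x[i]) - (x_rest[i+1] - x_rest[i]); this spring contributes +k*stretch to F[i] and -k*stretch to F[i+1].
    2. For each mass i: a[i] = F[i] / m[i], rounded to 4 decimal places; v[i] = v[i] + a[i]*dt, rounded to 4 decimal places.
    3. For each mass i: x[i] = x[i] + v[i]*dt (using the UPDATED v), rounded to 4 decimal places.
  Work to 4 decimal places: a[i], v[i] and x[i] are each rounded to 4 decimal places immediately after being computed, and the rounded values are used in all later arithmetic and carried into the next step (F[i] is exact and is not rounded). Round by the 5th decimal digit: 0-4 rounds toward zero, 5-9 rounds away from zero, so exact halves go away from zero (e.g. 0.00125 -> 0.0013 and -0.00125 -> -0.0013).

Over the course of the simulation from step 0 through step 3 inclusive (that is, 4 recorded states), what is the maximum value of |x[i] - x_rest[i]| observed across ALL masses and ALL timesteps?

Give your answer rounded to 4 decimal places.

Answer: 2.1568

Derivation:
Step 0: x=[4.0000 7.0000 11.0000] v=[0.0000 0.0000 1.0000]
Step 1: x=[4.0000 7.0800 11.1200] v=[0.0000 0.4000 0.6000]
Step 2: x=[4.0064 7.2368 11.1568] v=[0.0320 0.7840 0.1840]
Step 3: x=[4.0312 7.4488 11.1200] v=[0.1242 1.0598 -0.1840]
Max displacement = 2.1568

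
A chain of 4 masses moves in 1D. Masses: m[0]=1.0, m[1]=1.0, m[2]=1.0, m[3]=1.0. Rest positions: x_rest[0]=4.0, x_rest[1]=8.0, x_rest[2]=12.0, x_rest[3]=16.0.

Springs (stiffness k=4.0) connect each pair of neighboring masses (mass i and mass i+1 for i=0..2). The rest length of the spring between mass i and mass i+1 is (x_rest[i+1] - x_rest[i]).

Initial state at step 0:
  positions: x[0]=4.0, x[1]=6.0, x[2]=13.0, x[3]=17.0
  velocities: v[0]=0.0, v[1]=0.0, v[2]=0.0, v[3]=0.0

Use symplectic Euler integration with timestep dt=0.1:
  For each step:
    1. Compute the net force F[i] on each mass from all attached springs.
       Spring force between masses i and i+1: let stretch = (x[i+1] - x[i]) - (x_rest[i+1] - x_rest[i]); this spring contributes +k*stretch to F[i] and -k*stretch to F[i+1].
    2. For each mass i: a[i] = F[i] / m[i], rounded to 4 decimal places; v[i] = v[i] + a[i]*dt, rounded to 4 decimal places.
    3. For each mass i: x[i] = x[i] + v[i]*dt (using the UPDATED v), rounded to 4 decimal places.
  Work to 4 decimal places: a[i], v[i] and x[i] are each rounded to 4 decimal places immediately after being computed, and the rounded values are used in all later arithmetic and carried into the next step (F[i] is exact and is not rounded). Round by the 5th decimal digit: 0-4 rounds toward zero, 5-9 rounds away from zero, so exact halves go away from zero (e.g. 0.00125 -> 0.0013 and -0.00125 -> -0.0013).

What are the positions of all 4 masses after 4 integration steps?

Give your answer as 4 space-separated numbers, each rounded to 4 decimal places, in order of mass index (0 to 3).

Answer: 3.3583 7.6611 12.0464 16.9341

Derivation:
Step 0: x=[4.0000 6.0000 13.0000 17.0000] v=[0.0000 0.0000 0.0000 0.0000]
Step 1: x=[3.9200 6.2000 12.8800 17.0000] v=[-0.8000 2.0000 -1.2000 0.0000]
Step 2: x=[3.7712 6.5760 12.6576 16.9952] v=[-1.4880 3.7600 -2.2240 -0.0480]
Step 3: x=[3.5746 7.0831 12.3654 16.9769] v=[-1.9661 5.0707 -2.9216 -0.1830]
Step 4: x=[3.3583 7.6611 12.0464 16.9341] v=[-2.1627 5.7802 -3.1899 -0.4276]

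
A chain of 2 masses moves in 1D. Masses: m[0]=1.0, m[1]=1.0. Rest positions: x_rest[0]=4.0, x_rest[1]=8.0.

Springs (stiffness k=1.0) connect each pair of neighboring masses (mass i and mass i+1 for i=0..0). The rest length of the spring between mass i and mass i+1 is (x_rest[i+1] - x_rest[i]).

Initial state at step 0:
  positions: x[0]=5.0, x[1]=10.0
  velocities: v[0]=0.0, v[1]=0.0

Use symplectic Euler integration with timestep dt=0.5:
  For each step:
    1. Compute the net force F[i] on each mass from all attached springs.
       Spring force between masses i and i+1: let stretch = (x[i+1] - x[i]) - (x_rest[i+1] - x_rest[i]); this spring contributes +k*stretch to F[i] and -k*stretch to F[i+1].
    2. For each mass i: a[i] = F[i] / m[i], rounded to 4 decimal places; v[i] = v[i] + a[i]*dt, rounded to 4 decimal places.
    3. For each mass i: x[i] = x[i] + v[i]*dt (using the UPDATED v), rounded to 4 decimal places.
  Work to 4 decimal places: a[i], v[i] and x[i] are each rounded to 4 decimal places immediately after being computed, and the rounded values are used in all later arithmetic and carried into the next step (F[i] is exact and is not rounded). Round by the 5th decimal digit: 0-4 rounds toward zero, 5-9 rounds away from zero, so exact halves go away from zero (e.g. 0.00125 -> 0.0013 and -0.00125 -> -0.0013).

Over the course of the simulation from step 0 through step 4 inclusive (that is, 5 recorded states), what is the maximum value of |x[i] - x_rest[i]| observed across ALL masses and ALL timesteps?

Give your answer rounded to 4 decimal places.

Step 0: x=[5.0000 10.0000] v=[0.0000 0.0000]
Step 1: x=[5.2500 9.7500] v=[0.5000 -0.5000]
Step 2: x=[5.6250 9.3750] v=[0.7500 -0.7500]
Step 3: x=[5.9375 9.0625] v=[0.6250 -0.6250]
Step 4: x=[6.0313 8.9688] v=[0.1875 -0.1875]
Max displacement = 2.0313

Answer: 2.0313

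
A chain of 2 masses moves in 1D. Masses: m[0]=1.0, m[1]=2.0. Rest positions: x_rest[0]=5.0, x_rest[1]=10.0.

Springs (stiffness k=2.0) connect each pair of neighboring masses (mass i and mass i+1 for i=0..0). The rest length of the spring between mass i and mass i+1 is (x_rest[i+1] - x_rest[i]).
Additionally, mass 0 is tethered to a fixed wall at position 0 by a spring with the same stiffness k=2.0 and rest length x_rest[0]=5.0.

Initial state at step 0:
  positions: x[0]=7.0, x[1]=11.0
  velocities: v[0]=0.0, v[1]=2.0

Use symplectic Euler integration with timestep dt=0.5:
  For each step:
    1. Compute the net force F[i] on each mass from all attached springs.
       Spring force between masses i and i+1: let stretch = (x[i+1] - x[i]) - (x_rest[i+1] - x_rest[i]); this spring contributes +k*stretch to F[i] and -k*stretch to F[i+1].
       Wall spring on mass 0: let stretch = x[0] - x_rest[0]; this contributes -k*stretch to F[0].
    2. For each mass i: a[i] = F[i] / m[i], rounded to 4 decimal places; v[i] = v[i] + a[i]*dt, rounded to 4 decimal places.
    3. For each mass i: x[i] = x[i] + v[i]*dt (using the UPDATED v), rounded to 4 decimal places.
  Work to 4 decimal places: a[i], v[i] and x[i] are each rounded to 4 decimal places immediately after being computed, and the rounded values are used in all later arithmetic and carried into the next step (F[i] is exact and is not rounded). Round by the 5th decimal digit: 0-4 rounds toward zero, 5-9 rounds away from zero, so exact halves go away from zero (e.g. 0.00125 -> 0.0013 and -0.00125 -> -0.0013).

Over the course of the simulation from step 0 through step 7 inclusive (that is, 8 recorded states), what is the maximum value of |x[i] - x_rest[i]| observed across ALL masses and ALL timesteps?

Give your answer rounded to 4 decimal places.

Answer: 3.0722

Derivation:
Step 0: x=[7.0000 11.0000] v=[0.0000 2.0000]
Step 1: x=[5.5000 12.2500] v=[-3.0000 2.5000]
Step 2: x=[4.6250 13.0625] v=[-1.7500 1.6250]
Step 3: x=[5.6563 13.0156] v=[2.0625 -0.0938]
Step 4: x=[7.5391 12.3789] v=[3.7655 -1.2735]
Step 5: x=[8.0722 11.7822] v=[1.0662 -1.1934]
Step 6: x=[6.4242 11.5080] v=[-3.2960 -0.5484]
Step 7: x=[4.1060 11.2129] v=[-4.6364 -0.5903]
Max displacement = 3.0722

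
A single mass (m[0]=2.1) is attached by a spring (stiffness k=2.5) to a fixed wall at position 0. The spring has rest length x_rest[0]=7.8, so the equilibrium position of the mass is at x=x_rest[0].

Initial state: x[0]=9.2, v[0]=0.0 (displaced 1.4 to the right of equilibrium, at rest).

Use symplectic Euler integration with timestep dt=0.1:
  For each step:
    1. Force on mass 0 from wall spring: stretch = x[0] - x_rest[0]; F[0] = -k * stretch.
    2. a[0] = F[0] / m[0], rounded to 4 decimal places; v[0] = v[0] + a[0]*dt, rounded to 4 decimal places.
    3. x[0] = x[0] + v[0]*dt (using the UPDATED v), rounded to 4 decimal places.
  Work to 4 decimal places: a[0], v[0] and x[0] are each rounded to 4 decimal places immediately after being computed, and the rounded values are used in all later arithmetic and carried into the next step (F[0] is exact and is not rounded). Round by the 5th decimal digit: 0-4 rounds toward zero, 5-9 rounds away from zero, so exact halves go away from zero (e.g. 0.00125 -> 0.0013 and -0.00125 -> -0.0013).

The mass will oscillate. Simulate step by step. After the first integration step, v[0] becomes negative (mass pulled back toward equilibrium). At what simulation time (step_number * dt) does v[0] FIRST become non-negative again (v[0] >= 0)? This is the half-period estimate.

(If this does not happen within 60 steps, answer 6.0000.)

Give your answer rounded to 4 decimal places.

Answer: 2.9000

Derivation:
Step 0: x=[9.2000] v=[0.0000]
Step 1: x=[9.1833] v=[-0.1667]
Step 2: x=[9.1502] v=[-0.3314]
Step 3: x=[9.1010] v=[-0.4921]
Step 4: x=[9.0363] v=[-0.6470]
Step 5: x=[8.9569] v=[-0.7942]
Step 6: x=[8.8637] v=[-0.9319]
Step 7: x=[8.7579] v=[-1.0585]
Step 8: x=[8.6407] v=[-1.1725]
Step 9: x=[8.5134] v=[-1.2726]
Step 10: x=[8.3777] v=[-1.3575]
Step 11: x=[8.2351] v=[-1.4263]
Step 12: x=[8.0873] v=[-1.4781]
Step 13: x=[7.9361] v=[-1.5123]
Step 14: x=[7.7833] v=[-1.5285]
Step 15: x=[7.6307] v=[-1.5265]
Step 16: x=[7.4801] v=[-1.5064]
Step 17: x=[7.3333] v=[-1.4683]
Step 18: x=[7.1920] v=[-1.4127]
Step 19: x=[7.0580] v=[-1.3403]
Step 20: x=[6.9328] v=[-1.2520]
Step 21: x=[6.8179] v=[-1.1488]
Step 22: x=[6.7147] v=[-1.0319]
Step 23: x=[6.6244] v=[-0.9027]
Step 24: x=[6.5481] v=[-0.7628]
Step 25: x=[6.4867] v=[-0.6138]
Step 26: x=[6.4410] v=[-0.4575]
Step 27: x=[6.4114] v=[-0.2957]
Step 28: x=[6.3984] v=[-0.1304]
Step 29: x=[6.4021] v=[0.0365]
First v>=0 after going negative at step 29, time=2.9000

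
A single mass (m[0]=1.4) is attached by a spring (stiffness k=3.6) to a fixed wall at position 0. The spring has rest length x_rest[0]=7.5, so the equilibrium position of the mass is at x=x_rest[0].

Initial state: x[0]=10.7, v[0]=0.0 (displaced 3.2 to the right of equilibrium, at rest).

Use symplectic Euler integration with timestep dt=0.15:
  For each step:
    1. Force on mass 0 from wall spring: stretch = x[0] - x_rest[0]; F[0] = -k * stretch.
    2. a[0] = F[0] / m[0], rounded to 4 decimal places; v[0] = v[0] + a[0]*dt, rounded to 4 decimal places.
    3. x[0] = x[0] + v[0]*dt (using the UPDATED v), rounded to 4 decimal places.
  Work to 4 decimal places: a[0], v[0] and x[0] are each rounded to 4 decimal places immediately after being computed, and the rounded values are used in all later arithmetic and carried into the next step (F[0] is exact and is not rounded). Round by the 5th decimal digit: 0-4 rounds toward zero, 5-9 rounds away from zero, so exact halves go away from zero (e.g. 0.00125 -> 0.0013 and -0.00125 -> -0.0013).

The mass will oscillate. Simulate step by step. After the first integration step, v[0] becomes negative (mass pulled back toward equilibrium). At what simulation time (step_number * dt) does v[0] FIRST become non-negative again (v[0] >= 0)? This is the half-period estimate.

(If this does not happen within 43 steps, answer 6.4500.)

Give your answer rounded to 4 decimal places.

Answer: 2.1000

Derivation:
Step 0: x=[10.7000] v=[0.0000]
Step 1: x=[10.5149] v=[-1.2343]
Step 2: x=[10.1553] v=[-2.3972]
Step 3: x=[9.6421] v=[-3.4214]
Step 4: x=[9.0050] v=[-4.2476]
Step 5: x=[8.2808] v=[-4.8281]
Step 6: x=[7.5114] v=[-5.1293]
Step 7: x=[6.7413] v=[-5.1337]
Step 8: x=[6.0151] v=[-4.8411]
Step 9: x=[5.3748] v=[-4.2684]
Step 10: x=[4.8575] v=[-3.4487]
Step 11: x=[4.4931] v=[-2.4295]
Step 12: x=[4.3026] v=[-1.2697]
Step 13: x=[4.2971] v=[-0.0364]
Step 14: x=[4.4770] v=[1.1990]
First v>=0 after going negative at step 14, time=2.1000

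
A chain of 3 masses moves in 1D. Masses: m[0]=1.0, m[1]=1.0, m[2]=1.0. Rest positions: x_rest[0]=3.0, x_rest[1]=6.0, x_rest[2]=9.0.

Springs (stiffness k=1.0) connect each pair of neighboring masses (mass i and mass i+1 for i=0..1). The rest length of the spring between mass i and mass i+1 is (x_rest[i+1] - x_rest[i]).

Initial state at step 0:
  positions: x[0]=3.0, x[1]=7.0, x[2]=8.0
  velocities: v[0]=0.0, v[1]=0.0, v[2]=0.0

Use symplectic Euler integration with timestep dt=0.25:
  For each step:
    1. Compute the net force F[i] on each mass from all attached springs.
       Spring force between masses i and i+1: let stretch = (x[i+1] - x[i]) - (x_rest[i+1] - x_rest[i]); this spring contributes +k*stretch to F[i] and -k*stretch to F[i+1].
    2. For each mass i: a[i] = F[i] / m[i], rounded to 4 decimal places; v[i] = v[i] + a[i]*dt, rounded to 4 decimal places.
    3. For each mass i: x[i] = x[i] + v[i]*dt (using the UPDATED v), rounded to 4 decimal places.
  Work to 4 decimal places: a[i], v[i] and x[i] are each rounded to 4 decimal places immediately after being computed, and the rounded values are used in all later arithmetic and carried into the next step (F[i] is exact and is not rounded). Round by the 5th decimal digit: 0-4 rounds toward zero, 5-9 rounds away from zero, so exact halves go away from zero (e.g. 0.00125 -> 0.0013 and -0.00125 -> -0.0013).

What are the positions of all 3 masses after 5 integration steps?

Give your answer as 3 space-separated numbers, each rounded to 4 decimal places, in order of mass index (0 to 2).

Answer: 3.4742 5.2444 9.2817

Derivation:
Step 0: x=[3.0000 7.0000 8.0000] v=[0.0000 0.0000 0.0000]
Step 1: x=[3.0625 6.8125 8.1250] v=[0.2500 -0.7500 0.5000]
Step 2: x=[3.1719 6.4727 8.3555] v=[0.4375 -1.3594 0.9219]
Step 3: x=[3.3001 6.0442 8.6558] v=[0.5127 -1.7139 1.2012]
Step 4: x=[3.4123 5.6075 8.9804] v=[0.4487 -1.7470 1.2983]
Step 5: x=[3.4742 5.2444 9.2817] v=[0.2475 -1.4526 1.2051]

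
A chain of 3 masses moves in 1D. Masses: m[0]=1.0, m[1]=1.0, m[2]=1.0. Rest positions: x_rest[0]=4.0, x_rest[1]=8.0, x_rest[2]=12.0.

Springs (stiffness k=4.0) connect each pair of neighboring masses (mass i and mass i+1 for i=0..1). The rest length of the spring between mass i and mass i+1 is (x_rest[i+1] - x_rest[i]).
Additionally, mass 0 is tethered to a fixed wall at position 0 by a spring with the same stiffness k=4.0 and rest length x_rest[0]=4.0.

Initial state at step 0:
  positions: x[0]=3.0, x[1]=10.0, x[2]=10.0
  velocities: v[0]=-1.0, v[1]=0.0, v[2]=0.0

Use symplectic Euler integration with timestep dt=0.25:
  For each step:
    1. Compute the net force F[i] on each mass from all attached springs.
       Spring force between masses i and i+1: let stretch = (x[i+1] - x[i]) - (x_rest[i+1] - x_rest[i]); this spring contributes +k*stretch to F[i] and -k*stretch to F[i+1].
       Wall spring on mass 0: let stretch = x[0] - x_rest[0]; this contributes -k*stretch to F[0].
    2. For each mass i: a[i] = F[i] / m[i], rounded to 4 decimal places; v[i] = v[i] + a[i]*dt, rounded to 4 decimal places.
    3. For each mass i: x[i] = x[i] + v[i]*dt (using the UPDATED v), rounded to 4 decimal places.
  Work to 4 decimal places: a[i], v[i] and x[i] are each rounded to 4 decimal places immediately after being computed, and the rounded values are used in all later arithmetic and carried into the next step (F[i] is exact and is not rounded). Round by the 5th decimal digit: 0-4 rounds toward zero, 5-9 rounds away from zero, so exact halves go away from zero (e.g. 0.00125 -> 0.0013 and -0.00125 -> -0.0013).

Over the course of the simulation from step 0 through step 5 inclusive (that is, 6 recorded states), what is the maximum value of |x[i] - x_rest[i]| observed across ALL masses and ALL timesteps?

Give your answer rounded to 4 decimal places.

Answer: 2.9062

Derivation:
Step 0: x=[3.0000 10.0000 10.0000] v=[-1.0000 0.0000 0.0000]
Step 1: x=[3.7500 8.2500 11.0000] v=[3.0000 -7.0000 4.0000]
Step 2: x=[4.6875 6.0625 12.3125] v=[3.7500 -8.7500 5.2500]
Step 3: x=[4.7969 5.0938 13.0625] v=[0.4375 -3.8750 3.0000]
Step 4: x=[3.7813 6.0430 12.8203] v=[-4.0625 3.7968 -0.9687]
Step 5: x=[2.3858 8.1211 11.8838] v=[-5.5821 8.3124 -3.7460]
Max displacement = 2.9062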